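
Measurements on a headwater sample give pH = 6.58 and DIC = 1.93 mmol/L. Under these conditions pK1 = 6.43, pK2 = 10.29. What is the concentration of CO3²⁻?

α₂ = 1 / (1 + [H⁺]/K2 + [H⁺]²/(K1K2)) = 1 / (1 + 10^+3.71 + 10^+3.56)
   = 1 / (1 + 5128.6 + 3630.8) = 1/8760.4 = 0.0001142
[CO3²⁻] = α₂ × DIC = 0.0001142 × 1.93 = 0.000220 mmol/L = 0.220 μmol/L

[CO3²⁻] = 0.220 μmol/L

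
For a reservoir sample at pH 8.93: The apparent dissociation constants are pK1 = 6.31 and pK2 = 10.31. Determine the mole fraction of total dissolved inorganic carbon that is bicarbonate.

α₁ = 0.958

α₁ = 1 / (1 + [H⁺]/K1 + K2/[H⁺]) = 1 / (1 + 10^-2.62 + 10^-1.38)
   = 1 / (1 + 0.0023988 + 0.041687) = 1/1.0441 = 0.9578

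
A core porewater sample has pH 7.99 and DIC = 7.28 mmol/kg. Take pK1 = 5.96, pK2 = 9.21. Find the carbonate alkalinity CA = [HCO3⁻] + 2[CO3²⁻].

CA = 7.63 mmol/kg

CA = [HCO3⁻] + 2[CO3²⁻] = (α₁ + 2α₂)·DIC
At pH 7.99: [H⁺]/K1 = 10^-2.03 = 0.0093325, K2/[H⁺] = 10^-1.22 = 0.060256
α₁ = 1/(1 + 0.0093325 + 0.060256) = 1/1.0696 = 0.9349; α₂ = α₁·K2/[H⁺] = 0.05634
α₁ + 2α₂ = 1.0476
CA = 1.0476 × 7.28 = 7.63 mmol/kg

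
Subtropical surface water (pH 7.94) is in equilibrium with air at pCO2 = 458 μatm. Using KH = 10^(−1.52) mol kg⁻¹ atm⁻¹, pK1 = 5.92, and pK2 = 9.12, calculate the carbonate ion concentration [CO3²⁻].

[CO3²⁻] = 0.0957 mmol/kg

[CO2*] = KH · pCO2 = 10^(−1.52) × 458×10^-6 = 1.383×10^-5 mol/kg
α₀ = 1/(1 + K1/[H⁺] + K1K2/[H⁺]²) = 1/(1 + 10^+2.02 + 10^+0.84) = 0.008879
DIC = [CO2*]/α₀ = 1.383×10^-5 / 0.008879 = 1.558 mmol/kg
[CO3²⁻] = α₂·DIC; α₂ = 0.06142, so [CO3²⁻] = 0.06142 × 1.558 = 0.0957 mmol/kg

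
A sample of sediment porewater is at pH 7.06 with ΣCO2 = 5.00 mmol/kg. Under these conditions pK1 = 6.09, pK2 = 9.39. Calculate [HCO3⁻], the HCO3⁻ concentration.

[HCO3⁻] = 4.50 mmol/kg

α₁ = 1 / (1 + [H⁺]/K1 + K2/[H⁺]) = 1 / (1 + 10^-0.97 + 10^-2.33)
   = 1 / (1 + 0.10715 + 0.0046774) = 1/1.1118 = 0.8994
[HCO3⁻] = α₁ × DIC = 0.8994 × 5.00 = 4.50 mmol/kg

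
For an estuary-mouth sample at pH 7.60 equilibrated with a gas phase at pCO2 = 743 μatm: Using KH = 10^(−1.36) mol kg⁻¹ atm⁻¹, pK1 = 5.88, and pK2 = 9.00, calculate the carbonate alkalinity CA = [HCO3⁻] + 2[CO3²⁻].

[CO2*] = KH · pCO2 = 10^(−1.36) × 743×10^-6 = 3.243×10^-5 mol/kg
α₀ = 1/(1 + K1/[H⁺] + K1K2/[H⁺]²) = 1/(1 + 10^+1.72 + 10^+0.32) = 0.01800
DIC = [CO2*]/α₀ = 3.243×10^-5 / 0.01800 = 1.802 mmol/kg
CA = (α₁ + 2α₂)·DIC = (0.9444 + 2×0.03760) × 1.802 = 1.84 mmol/kg

CA = 1.84 mmol/kg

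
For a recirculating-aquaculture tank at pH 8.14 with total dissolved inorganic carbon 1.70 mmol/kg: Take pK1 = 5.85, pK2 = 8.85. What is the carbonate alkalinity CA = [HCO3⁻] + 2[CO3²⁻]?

CA = 1.97 mmol/kg

CA = [HCO3⁻] + 2[CO3²⁻] = (α₁ + 2α₂)·DIC
At pH 8.14: [H⁺]/K1 = 10^-2.29 = 0.0051286, K2/[H⁺] = 10^-0.71 = 0.19498
α₁ = 1/(1 + 0.0051286 + 0.19498) = 1/1.2001 = 0.8333; α₂ = α₁·K2/[H⁺] = 0.1625
α₁ + 2α₂ = 1.1582
CA = 1.1582 × 1.70 = 1.97 mmol/kg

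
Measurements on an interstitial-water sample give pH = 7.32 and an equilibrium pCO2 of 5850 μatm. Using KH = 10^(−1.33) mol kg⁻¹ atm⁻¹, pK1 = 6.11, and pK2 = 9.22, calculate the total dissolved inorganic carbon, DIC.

[CO2*] = KH · pCO2 = 10^(−1.33) × 5850×10^-6 = 2.736×10^-4 mol/kg
α₀ = 1/(1 + K1/[H⁺] + K1K2/[H⁺]²) = 1/(1 + 10^+1.21 + 10^-0.69) = 0.05740
DIC = [CO2*]/α₀ = 2.736×10^-4 / 0.05740 = 4.77 mmol/kg

DIC = 4.77 mmol/kg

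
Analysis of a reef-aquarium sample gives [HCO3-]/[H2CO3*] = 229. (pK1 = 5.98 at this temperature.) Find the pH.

pH = 8.34

From K1 = [H⁺][HCO3-]/[H2CO3*]:  pH = pK1 + log₁₀([HCO3-]/[H2CO3*])
log₁₀(229) = +2.360
pH = 5.98 + (+2.360) = 8.34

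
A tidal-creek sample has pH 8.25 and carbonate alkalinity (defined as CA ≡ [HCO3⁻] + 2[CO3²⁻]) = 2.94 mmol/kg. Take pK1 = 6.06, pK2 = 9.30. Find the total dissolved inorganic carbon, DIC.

DIC = 2.73 mmol/kg

CA = [HCO3⁻] + 2[CO3²⁻] = (α₁ + 2α₂)·DIC
At pH 8.25: [H⁺]/K1 = 10^-2.19 = 0.0064565, K2/[H⁺] = 10^-1.05 = 0.089125
α₁ = 1/(1 + 0.0064565 + 0.089125) = 1/1.0956 = 0.9128; α₂ = α₁·K2/[H⁺] = 0.08135
α₁ + 2α₂ = 1.0755
DIC = CA / (α₁ + 2α₂) = 2.94 / 1.0755 = 2.73 mmol/kg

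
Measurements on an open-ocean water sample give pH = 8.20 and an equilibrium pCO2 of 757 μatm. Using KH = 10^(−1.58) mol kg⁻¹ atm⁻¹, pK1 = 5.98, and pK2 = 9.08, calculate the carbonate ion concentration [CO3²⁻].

[CO3²⁻] = 0.436 mmol/kg

[CO2*] = KH · pCO2 = 10^(−1.58) × 757×10^-6 = 1.991×10^-5 mol/kg
α₀ = 1/(1 + K1/[H⁺] + K1K2/[H⁺]²) = 1/(1 + 10^+2.22 + 10^+1.34) = 0.005296
DIC = [CO2*]/α₀ = 1.991×10^-5 / 0.005296 = 3.760 mmol/kg
[CO3²⁻] = α₂·DIC; α₂ = 0.1159, so [CO3²⁻] = 0.1159 × 3.760 = 0.436 mmol/kg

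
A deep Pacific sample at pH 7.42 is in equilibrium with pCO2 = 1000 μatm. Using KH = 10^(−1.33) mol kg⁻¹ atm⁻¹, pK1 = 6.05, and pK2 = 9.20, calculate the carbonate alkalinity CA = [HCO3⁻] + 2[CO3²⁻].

CA = 1.13 mmol/kg

[CO2*] = KH · pCO2 = 10^(−1.33) × 1000×10^-6 = 4.677×10^-5 mol/kg
α₀ = 1/(1 + K1/[H⁺] + K1K2/[H⁺]²) = 1/(1 + 10^+1.37 + 10^-0.41) = 0.04027
DIC = [CO2*]/α₀ = 4.677×10^-5 / 0.04027 = 1.161 mmol/kg
CA = (α₁ + 2α₂)·DIC = (0.9441 + 2×0.01567) × 1.161 = 1.13 mmol/kg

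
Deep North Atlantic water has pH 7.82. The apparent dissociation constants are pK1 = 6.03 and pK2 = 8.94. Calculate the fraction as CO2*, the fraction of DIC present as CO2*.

α₀ = 1 / (1 + K1/[H⁺] + K1K2/[H⁺]²) = 1 / (1 + 10^+1.79 + 10^+0.67)
   = 1 / (1 + 61.660 + 4.6774) = 1/67.337 = 0.01485

α₀ = 0.0149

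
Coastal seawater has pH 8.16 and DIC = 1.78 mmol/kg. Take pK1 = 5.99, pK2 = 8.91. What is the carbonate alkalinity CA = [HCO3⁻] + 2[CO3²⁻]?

CA = [HCO3⁻] + 2[CO3²⁻] = (α₁ + 2α₂)·DIC
At pH 8.16: [H⁺]/K1 = 10^-2.17 = 0.0067608, K2/[H⁺] = 10^-0.75 = 0.17783
α₁ = 1/(1 + 0.0067608 + 0.17783) = 1/1.1846 = 0.8442; α₂ = α₁·K2/[H⁺] = 0.1501
α₁ + 2α₂ = 1.1444
CA = 1.1444 × 1.78 = 2.04 mmol/kg

CA = 2.04 mmol/kg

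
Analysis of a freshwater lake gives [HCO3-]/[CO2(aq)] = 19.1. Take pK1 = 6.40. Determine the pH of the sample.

pH = 7.68

From K1 = [H⁺][HCO3-]/[CO2(aq)]:  pH = pK1 + log₁₀([HCO3-]/[CO2(aq)])
log₁₀(19.1) = +1.281
pH = 6.40 + (+1.281) = 7.68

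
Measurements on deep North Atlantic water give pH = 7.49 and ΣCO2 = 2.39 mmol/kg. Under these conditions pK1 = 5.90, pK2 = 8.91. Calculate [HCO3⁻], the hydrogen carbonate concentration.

[HCO3⁻] = 2.25 mmol/kg

α₁ = 1 / (1 + [H⁺]/K1 + K2/[H⁺]) = 1 / (1 + 10^-1.59 + 10^-1.42)
   = 1 / (1 + 0.025704 + 0.038019) = 1/1.0637 = 0.9401
[HCO3⁻] = α₁ × DIC = 0.9401 × 2.39 = 2.25 mmol/kg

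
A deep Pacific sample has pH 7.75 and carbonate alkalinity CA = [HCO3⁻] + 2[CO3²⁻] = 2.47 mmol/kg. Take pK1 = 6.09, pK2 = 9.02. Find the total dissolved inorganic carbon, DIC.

DIC = 2.40 mmol/kg

CA = [HCO3⁻] + 2[CO3²⁻] = (α₁ + 2α₂)·DIC
At pH 7.75: [H⁺]/K1 = 10^-1.66 = 0.021878, K2/[H⁺] = 10^-1.27 = 0.053703
α₁ = 1/(1 + 0.021878 + 0.053703) = 1/1.0756 = 0.9297; α₂ = α₁·K2/[H⁺] = 0.04993
α₁ + 2α₂ = 1.0296
DIC = CA / (α₁ + 2α₂) = 2.47 / 1.0296 = 2.40 mmol/kg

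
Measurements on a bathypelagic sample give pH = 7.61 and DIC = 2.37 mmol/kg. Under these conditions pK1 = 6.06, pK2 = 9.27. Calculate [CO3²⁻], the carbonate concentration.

[CO3²⁻] = 0.0494 mmol/kg

α₂ = 1 / (1 + [H⁺]/K2 + [H⁺]²/(K1K2)) = 1 / (1 + 10^+1.66 + 10^+0.11)
   = 1 / (1 + 45.709 + 1.2882) = 1/47.997 = 0.02083
[CO3²⁻] = α₂ × DIC = 0.02083 × 2.37 = 0.0494 mmol/kg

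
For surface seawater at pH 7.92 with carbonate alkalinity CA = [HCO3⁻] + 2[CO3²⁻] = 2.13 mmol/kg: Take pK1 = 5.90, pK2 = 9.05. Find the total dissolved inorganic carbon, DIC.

CA = [HCO3⁻] + 2[CO3²⁻] = (α₁ + 2α₂)·DIC
At pH 7.92: [H⁺]/K1 = 10^-2.02 = 0.0095499, K2/[H⁺] = 10^-1.13 = 0.074131
α₁ = 1/(1 + 0.0095499 + 0.074131) = 1/1.0837 = 0.9228; α₂ = α₁·K2/[H⁺] = 0.06841
α₁ + 2α₂ = 1.0596
DIC = CA / (α₁ + 2α₂) = 2.13 / 1.0596 = 2.01 mmol/kg

DIC = 2.01 mmol/kg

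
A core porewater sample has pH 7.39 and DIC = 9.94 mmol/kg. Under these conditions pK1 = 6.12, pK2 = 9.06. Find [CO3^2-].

α₂ = 1 / (1 + [H⁺]/K2 + [H⁺]²/(K1K2)) = 1 / (1 + 10^+1.67 + 10^+0.40)
   = 1 / (1 + 46.774 + 2.5119) = 1/50.285 = 0.01989
[CO3²⁻] = α₂ × DIC = 0.01989 × 9.94 = 0.198 mmol/kg

[CO3²⁻] = 0.198 mmol/kg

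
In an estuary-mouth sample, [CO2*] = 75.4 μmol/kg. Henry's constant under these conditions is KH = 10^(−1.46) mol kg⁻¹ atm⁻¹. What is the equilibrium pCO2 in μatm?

pCO2 = 2170 μatm

KH = 10^(−1.46) = 3.467×10^-2 mol kg⁻¹ atm⁻¹
pCO2 = [CO2*]/KH = 75.4×10^-6 / 3.467×10^-2 = 2.17×10^-3 atm = 2170 μatm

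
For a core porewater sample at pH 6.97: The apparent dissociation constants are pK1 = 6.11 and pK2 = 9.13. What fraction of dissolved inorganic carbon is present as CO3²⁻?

α₂ = 1 / (1 + [H⁺]/K2 + [H⁺]²/(K1K2)) = 1 / (1 + 10^+2.16 + 10^+1.30)
   = 1 / (1 + 144.54 + 19.953) = 1/165.50 = 0.006042

α₂ = 0.00604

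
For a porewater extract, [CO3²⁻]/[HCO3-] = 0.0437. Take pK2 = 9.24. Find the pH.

pH = 7.88

From K2 = [H⁺][CO3²⁻]/[HCO3-]:  pH = pK2 + log₁₀([CO3²⁻]/[HCO3-])
log₁₀(0.0437) = -1.360
pH = 9.24 + (-1.360) = 7.88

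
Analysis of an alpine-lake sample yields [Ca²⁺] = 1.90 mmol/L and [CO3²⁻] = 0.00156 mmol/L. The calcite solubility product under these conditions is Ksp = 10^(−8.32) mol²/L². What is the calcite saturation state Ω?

Ω = 0.619

Ksp = 10^(−8.32) = 4.786×10^-9
Ω = [Ca²⁺][CO3²⁻]/Ksp = (1.90×10^-3)(0.00156×10^-3) / 4.786×10^-9 = 0.619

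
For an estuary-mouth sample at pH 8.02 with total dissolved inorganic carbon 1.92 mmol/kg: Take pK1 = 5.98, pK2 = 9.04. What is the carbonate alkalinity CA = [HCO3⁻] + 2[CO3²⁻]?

CA = 2.07 mmol/kg

CA = [HCO3⁻] + 2[CO3²⁻] = (α₁ + 2α₂)·DIC
At pH 8.02: [H⁺]/K1 = 10^-2.04 = 0.0091201, K2/[H⁺] = 10^-1.02 = 0.095499
α₁ = 1/(1 + 0.0091201 + 0.095499) = 1/1.1046 = 0.9053; α₂ = α₁·K2/[H⁺] = 0.08645
α₁ + 2α₂ = 1.0782
CA = 1.0782 × 1.92 = 2.07 mmol/kg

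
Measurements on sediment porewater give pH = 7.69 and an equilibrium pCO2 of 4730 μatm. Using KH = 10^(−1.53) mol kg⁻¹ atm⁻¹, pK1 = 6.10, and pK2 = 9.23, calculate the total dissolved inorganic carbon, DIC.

[CO2*] = KH · pCO2 = 10^(−1.53) × 4730×10^-6 = 1.396×10^-4 mol/kg
α₀ = 1/(1 + K1/[H⁺] + K1K2/[H⁺]²) = 1/(1 + 10^+1.59 + 10^+0.05) = 0.02437
DIC = [CO2*]/α₀ = 1.396×10^-4 / 0.02437 = 5.73 mmol/kg

DIC = 5.73 mmol/kg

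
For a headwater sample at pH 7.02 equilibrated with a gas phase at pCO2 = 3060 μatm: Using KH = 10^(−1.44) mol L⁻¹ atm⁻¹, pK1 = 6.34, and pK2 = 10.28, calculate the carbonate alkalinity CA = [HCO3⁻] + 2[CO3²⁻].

[CO2*] = KH · pCO2 = 10^(−1.44) × 3060×10^-6 = 1.111×10^-4 mol/L
α₀ = 1/(1 + K1/[H⁺] + K1K2/[H⁺]²) = 1/(1 + 10^+0.68 + 10^-2.58) = 0.1727
DIC = [CO2*]/α₀ = 1.111×10^-4 / 0.1727 = 0.6432 mmol/L
CA = (α₁ + 2α₂)·DIC = (0.8268 + 2×0.0004544) × 0.6432 = 0.532 mmol/L

CA = 0.532 mmol/L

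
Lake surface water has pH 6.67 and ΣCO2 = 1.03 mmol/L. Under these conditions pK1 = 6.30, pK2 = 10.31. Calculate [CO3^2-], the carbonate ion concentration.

α₂ = 1 / (1 + [H⁺]/K2 + [H⁺]²/(K1K2)) = 1 / (1 + 10^+3.64 + 10^+3.27)
   = 1 / (1 + 4365.2 + 1862.1) = 1/6228.2 = 0.0001606
[CO3²⁻] = α₂ × DIC = 0.0001606 × 1.03 = 0.000165 mmol/L = 0.165 μmol/L

[CO3²⁻] = 0.165 μmol/L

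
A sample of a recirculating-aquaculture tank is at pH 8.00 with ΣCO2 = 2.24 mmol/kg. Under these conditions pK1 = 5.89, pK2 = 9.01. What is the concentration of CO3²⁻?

[CO3²⁻] = 0.198 mmol/kg

α₂ = 1 / (1 + [H⁺]/K2 + [H⁺]²/(K1K2)) = 1 / (1 + 10^+1.01 + 10^-1.10)
   = 1 / (1 + 10.233 + 0.079433) = 1/11.312 = 0.08840
[CO3²⁻] = α₂ × DIC = 0.08840 × 2.24 = 0.198 mmol/kg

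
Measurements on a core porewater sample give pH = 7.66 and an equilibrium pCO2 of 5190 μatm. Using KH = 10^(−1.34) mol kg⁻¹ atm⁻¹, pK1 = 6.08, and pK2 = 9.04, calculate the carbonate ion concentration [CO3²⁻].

[CO2*] = KH · pCO2 = 10^(−1.34) × 5190×10^-6 = 2.372×10^-4 mol/kg
α₀ = 1/(1 + K1/[H⁺] + K1K2/[H⁺]²) = 1/(1 + 10^+1.58 + 10^+0.20) = 0.02463
DIC = [CO2*]/α₀ = 2.372×10^-4 / 0.02463 = 9.632 mmol/kg
[CO3²⁻] = α₂·DIC; α₂ = 0.03903, so [CO3²⁻] = 0.03903 × 9.632 = 0.376 mmol/kg

[CO3²⁻] = 0.376 mmol/kg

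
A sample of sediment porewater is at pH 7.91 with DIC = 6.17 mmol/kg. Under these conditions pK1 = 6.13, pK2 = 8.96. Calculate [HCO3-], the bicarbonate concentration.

[HCO3⁻] = 5.58 mmol/kg

α₁ = 1 / (1 + [H⁺]/K1 + K2/[H⁺]) = 1 / (1 + 10^-1.78 + 10^-1.05)
   = 1 / (1 + 0.016596 + 0.089125) = 1/1.1057 = 0.9044
[HCO3⁻] = α₁ × DIC = 0.9044 × 6.17 = 5.58 mmol/kg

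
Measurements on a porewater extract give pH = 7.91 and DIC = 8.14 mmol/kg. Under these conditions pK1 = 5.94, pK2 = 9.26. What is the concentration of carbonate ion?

α₂ = 1 / (1 + [H⁺]/K2 + [H⁺]²/(K1K2)) = 1 / (1 + 10^+1.35 + 10^-0.62)
   = 1 / (1 + 22.387 + 0.23988) = 1/23.627 = 0.04232
[CO3²⁻] = α₂ × DIC = 0.04232 × 8.14 = 0.345 mmol/kg

[CO3²⁻] = 0.345 mmol/kg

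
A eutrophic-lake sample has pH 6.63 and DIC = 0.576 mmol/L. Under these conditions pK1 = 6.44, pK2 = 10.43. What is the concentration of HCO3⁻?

α₁ = 1 / (1 + [H⁺]/K1 + K2/[H⁺]) = 1 / (1 + 10^-0.19 + 10^-3.80)
   = 1 / (1 + 0.64565 + 0.00015849) = 1/1.6458 = 0.6076
[HCO3⁻] = α₁ × DIC = 0.6076 × 0.576 = 0.350 mmol/L

[HCO3⁻] = 0.350 mmol/L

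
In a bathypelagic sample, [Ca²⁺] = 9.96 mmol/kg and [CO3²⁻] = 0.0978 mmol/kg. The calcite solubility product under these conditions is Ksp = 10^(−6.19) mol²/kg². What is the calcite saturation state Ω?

Ksp = 10^(−6.19) = 6.457×10^-7
Ω = [Ca²⁺][CO3²⁻]/Ksp = (9.96×10^-3)(0.0978×10^-3) / 6.457×10^-7 = 1.51

Ω = 1.51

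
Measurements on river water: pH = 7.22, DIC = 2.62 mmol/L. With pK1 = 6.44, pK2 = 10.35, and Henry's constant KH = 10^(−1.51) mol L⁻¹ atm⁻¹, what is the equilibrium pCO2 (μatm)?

α₀ = 1 / (1 + K1/[H⁺] + K1K2/[H⁺]²) = 1 / (1 + 10^+0.78 + 10^-2.35)
   = 1 / (1 + 6.0256 + 0.0044668) = 1/7.0301 = 0.1422
[CO2*] = α₀ × DIC = 0.1422 × 2.62 = 0.3727 mmol/L
pCO2 = [CO2*]/KH = 3.727×10^-4 / 3.090×10^-2 = 1.21×10^4 μatm

pCO2 = 1.21×10^4 μatm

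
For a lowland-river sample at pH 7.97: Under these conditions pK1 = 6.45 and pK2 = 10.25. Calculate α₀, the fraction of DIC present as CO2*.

α₀ = 1 / (1 + K1/[H⁺] + K1K2/[H⁺]²) = 1 / (1 + 10^+1.52 + 10^-0.76)
   = 1 / (1 + 33.113 + 0.17378) = 1/34.287 = 0.02917

α₀ = 0.0292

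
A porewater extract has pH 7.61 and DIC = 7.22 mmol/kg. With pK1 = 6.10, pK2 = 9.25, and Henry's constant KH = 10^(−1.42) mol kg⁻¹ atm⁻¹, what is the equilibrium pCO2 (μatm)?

pCO2 = 5570 μatm

α₀ = 1 / (1 + K1/[H⁺] + K1K2/[H⁺]²) = 1 / (1 + 10^+1.51 + 10^-0.13)
   = 1 / (1 + 32.359 + 0.74131) = 1/34.101 = 0.02932
[CO2*] = α₀ × DIC = 0.02932 × 7.22 = 0.2117 mmol/kg
pCO2 = [CO2*]/KH = 2.117×10^-4 / 3.802×10^-2 = 5570 μatm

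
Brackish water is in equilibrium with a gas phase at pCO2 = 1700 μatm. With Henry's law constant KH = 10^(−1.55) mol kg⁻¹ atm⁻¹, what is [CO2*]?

KH = 10^(−1.55) = 2.818×10^-2 mol kg⁻¹ atm⁻¹
[CO2*] = KH · pCO2 = 2.818×10^-2 × 1700×10^-6 atm = 4.79×10^-5 mol/kg

[CO2*] = 47.9 μmol/kg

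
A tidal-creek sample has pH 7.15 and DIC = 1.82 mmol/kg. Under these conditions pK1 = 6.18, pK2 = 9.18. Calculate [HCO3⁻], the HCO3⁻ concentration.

[HCO3⁻] = 1.63 mmol/kg

α₁ = 1 / (1 + [H⁺]/K1 + K2/[H⁺]) = 1 / (1 + 10^-0.97 + 10^-2.03)
   = 1 / (1 + 0.10715 + 0.0093325) = 1/1.1165 = 0.8957
[HCO3⁻] = α₁ × DIC = 0.8957 × 1.82 = 1.63 mmol/kg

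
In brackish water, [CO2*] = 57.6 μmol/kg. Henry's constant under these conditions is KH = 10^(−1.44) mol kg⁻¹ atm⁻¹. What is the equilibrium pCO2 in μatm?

pCO2 = 1590 μatm

KH = 10^(−1.44) = 3.631×10^-2 mol kg⁻¹ atm⁻¹
pCO2 = [CO2*]/KH = 57.6×10^-6 / 3.631×10^-2 = 1.59×10^-3 atm = 1590 μatm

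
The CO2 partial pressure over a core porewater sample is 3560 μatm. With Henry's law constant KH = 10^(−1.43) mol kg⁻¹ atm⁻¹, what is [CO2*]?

KH = 10^(−1.43) = 3.715×10^-2 mol kg⁻¹ atm⁻¹
[CO2*] = KH · pCO2 = 3.715×10^-2 × 3560×10^-6 atm = 1.32×10^-4 mol/kg

[CO2*] = 132 μmol/kg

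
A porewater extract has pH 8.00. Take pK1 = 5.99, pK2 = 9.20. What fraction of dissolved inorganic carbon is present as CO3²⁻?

α₂ = 0.0588

α₂ = 1 / (1 + [H⁺]/K2 + [H⁺]²/(K1K2)) = 1 / (1 + 10^+1.20 + 10^-0.81)
   = 1 / (1 + 15.849 + 0.15488) = 1/17.004 = 0.05881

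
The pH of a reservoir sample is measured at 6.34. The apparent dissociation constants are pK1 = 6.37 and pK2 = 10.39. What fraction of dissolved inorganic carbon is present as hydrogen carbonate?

α₁ = 1 / (1 + [H⁺]/K1 + K2/[H⁺]) = 1 / (1 + 10^+0.03 + 10^-4.05)
   = 1 / (1 + 1.0715 + 8.9125×10^-5) = 1/2.0716 = 0.4827

α₁ = 0.483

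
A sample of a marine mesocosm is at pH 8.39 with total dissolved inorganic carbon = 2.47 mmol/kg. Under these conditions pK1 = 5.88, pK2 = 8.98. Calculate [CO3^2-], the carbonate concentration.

[CO3²⁻] = 0.504 mmol/kg

α₂ = 1 / (1 + [H⁺]/K2 + [H⁺]²/(K1K2)) = 1 / (1 + 10^+0.59 + 10^-1.92)
   = 1 / (1 + 3.8905 + 0.012023) = 1/4.9025 = 0.2040
[CO3²⁻] = α₂ × DIC = 0.2040 × 2.47 = 0.504 mmol/kg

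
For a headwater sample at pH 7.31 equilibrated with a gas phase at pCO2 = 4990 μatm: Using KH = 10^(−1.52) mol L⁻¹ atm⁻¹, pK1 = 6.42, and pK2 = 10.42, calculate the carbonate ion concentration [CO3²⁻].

[CO3²⁻] = 0.908 μmol/L

[CO2*] = KH · pCO2 = 10^(−1.52) × 4990×10^-6 = 1.507×10^-4 mol/L
α₀ = 1/(1 + K1/[H⁺] + K1K2/[H⁺]²) = 1/(1 + 10^+0.89 + 10^-2.22) = 0.1140
DIC = [CO2*]/α₀ = 1.507×10^-4 / 0.1140 = 1.321 mmol/L
[CO3²⁻] = α₂·DIC; α₂ = 0.0006872, so [CO3²⁻] = 0.0006872 × 1.321 = 0.000908 mmol/L = 0.908 μmol/L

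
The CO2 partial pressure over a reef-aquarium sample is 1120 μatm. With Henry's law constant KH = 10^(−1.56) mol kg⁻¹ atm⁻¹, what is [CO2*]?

KH = 10^(−1.56) = 2.754×10^-2 mol kg⁻¹ atm⁻¹
[CO2*] = KH · pCO2 = 2.754×10^-2 × 1120×10^-6 atm = 3.08×10^-5 mol/kg

[CO2*] = 30.8 μmol/kg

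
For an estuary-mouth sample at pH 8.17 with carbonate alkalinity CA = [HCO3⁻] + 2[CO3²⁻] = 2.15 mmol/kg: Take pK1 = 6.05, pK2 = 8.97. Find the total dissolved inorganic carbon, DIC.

DIC = 1.90 mmol/kg

CA = [HCO3⁻] + 2[CO3²⁻] = (α₁ + 2α₂)·DIC
At pH 8.17: [H⁺]/K1 = 10^-2.12 = 0.0075858, K2/[H⁺] = 10^-0.80 = 0.15849
α₁ = 1/(1 + 0.0075858 + 0.15849) = 1/1.1661 = 0.8576; α₂ = α₁·K2/[H⁺] = 0.1359
α₁ + 2α₂ = 1.1294
DIC = CA / (α₁ + 2α₂) = 2.15 / 1.1294 = 1.90 mmol/kg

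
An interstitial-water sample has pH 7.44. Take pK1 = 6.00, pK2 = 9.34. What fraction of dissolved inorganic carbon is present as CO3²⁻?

α₂ = 0.0120

α₂ = 1 / (1 + [H⁺]/K2 + [H⁺]²/(K1K2)) = 1 / (1 + 10^+1.90 + 10^+0.46)
   = 1 / (1 + 79.433 + 2.8840) = 1/83.317 = 0.01200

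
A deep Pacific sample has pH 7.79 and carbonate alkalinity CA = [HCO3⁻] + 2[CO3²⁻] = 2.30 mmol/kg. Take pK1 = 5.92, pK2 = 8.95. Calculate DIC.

DIC = 2.19 mmol/kg

CA = [HCO3⁻] + 2[CO3²⁻] = (α₁ + 2α₂)·DIC
At pH 7.79: [H⁺]/K1 = 10^-1.87 = 0.013490, K2/[H⁺] = 10^-1.16 = 0.069183
α₁ = 1/(1 + 0.013490 + 0.069183) = 1/1.0827 = 0.9236; α₂ = α₁·K2/[H⁺] = 0.06390
α₁ + 2α₂ = 1.0514
DIC = CA / (α₁ + 2α₂) = 2.30 / 1.0514 = 2.19 mmol/kg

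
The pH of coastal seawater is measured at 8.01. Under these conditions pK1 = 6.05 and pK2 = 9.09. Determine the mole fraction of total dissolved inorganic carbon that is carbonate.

α₂ = 1 / (1 + [H⁺]/K2 + [H⁺]²/(K1K2)) = 1 / (1 + 10^+1.08 + 10^-0.88)
   = 1 / (1 + 12.023 + 0.13183) = 1/13.154 = 0.07602

α₂ = 0.0760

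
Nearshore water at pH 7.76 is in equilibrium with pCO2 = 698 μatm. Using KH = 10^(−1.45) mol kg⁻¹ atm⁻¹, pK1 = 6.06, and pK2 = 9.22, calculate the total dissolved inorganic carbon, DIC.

DIC = 1.31 mmol/kg

[CO2*] = KH · pCO2 = 10^(−1.45) × 698×10^-6 = 2.477×10^-5 mol/kg
α₀ = 1/(1 + K1/[H⁺] + K1K2/[H⁺]²) = 1/(1 + 10^+1.70 + 10^+0.24) = 0.01892
DIC = [CO2*]/α₀ = 2.477×10^-5 / 0.01892 = 1.31 mmol/kg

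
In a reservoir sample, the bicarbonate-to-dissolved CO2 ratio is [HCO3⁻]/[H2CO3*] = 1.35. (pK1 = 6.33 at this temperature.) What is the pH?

From K1 = [H⁺][HCO3⁻]/[H2CO3*]:  pH = pK1 + log₁₀([HCO3⁻]/[H2CO3*])
log₁₀(1.35) = +0.130
pH = 6.33 + (+0.130) = 6.46

pH = 6.46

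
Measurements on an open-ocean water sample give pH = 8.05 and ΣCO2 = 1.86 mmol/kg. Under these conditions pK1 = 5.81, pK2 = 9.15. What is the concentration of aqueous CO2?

α₀ = 1 / (1 + K1/[H⁺] + K1K2/[H⁺]²) = 1 / (1 + 10^+2.24 + 10^+1.14)
   = 1 / (1 + 173.78 + 13.804) = 1/188.58 = 0.005303
[CO2*] = α₀ × DIC = 0.005303 × 1.86 = 0.00986 mmol/kg = 9.86 μmol/kg

[CO2*] = 9.86 μmol/kg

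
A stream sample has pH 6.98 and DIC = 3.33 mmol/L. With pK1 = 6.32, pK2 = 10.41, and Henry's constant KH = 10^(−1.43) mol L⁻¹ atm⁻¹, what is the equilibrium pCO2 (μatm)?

α₀ = 1 / (1 + K1/[H⁺] + K1K2/[H⁺]²) = 1 / (1 + 10^+0.66 + 10^-2.77)
   = 1 / (1 + 4.5709 + 0.0016982) = 1/5.5726 = 0.1795
[CO2*] = α₀ × DIC = 0.1795 × 3.33 = 0.5976 mmol/L
pCO2 = [CO2*]/KH = 5.976×10^-4 / 3.715×10^-2 = 1.61×10^4 μatm

pCO2 = 1.61×10^4 μatm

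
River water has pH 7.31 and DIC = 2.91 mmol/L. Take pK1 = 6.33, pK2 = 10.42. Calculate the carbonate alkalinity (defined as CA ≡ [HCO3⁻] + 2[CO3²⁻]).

CA = 2.64 mmol/L

CA = [HCO3⁻] + 2[CO3²⁻] = (α₁ + 2α₂)·DIC
At pH 7.31: [H⁺]/K1 = 10^-0.98 = 0.10471, K2/[H⁺] = 10^-3.11 = 0.00077625
α₁ = 1/(1 + 0.10471 + 0.00077625) = 1/1.1055 = 0.9046; α₂ = α₁·K2/[H⁺] = 0.0007022
α₁ + 2α₂ = 0.9060
CA = 0.9060 × 2.91 = 2.64 mmol/L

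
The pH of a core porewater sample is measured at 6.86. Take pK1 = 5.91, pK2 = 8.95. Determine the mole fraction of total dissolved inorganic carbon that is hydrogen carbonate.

α₁ = 1 / (1 + [H⁺]/K1 + K2/[H⁺]) = 1 / (1 + 10^-0.95 + 10^-2.09)
   = 1 / (1 + 0.11220 + 0.0081283) = 1/1.1203 = 0.8926

α₁ = 0.893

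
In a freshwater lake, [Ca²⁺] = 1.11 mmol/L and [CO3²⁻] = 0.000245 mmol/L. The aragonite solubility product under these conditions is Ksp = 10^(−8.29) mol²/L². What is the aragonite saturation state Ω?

Ksp = 10^(−8.29) = 5.129×10^-9
Ω = [Ca²⁺][CO3²⁻]/Ksp = (1.11×10^-3)(0.000245×10^-3) / 5.129×10^-9 = 0.0530

Ω = 0.0530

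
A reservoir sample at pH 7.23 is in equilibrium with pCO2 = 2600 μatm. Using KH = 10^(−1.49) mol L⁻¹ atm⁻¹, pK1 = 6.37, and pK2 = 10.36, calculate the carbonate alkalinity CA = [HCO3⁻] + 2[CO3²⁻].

[CO2*] = KH · pCO2 = 10^(−1.49) × 2600×10^-6 = 8.413×10^-5 mol/L
α₀ = 1/(1 + K1/[H⁺] + K1K2/[H⁺]²) = 1/(1 + 10^+0.86 + 10^-2.27) = 0.1212
DIC = [CO2*]/α₀ = 8.413×10^-5 / 0.1212 = 0.6941 mmol/L
CA = (α₁ + 2α₂)·DIC = (0.8781 + 2×0.0006510) × 0.6941 = 0.610 mmol/L

CA = 0.610 mmol/L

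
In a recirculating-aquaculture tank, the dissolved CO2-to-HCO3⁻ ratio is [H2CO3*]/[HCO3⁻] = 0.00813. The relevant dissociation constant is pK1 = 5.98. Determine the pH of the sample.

pH = 8.07

From K1 = [H⁺][HCO3⁻]/[H2CO3*]:  pH = pK1 − log₁₀([H2CO3*]/[HCO3⁻])
log₁₀(0.00813) = -2.090
pH = 5.98 − (-2.090) = 8.07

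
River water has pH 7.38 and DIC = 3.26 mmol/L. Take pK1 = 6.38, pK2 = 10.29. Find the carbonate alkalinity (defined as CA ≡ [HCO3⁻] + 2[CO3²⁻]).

CA = 2.97 mmol/L

CA = [HCO3⁻] + 2[CO3²⁻] = (α₁ + 2α₂)·DIC
At pH 7.38: [H⁺]/K1 = 10^-1.00 = 0.10000, K2/[H⁺] = 10^-2.91 = 0.0012303
α₁ = 1/(1 + 0.10000 + 0.0012303) = 1/1.1012 = 0.9081; α₂ = α₁·K2/[H⁺] = 0.001117
α₁ + 2α₂ = 0.9103
CA = 0.9103 × 3.26 = 2.97 mmol/L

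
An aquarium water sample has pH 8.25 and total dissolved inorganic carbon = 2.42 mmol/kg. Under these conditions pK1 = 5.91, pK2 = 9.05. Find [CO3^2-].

[CO3²⁻] = 0.330 mmol/kg

α₂ = 1 / (1 + [H⁺]/K2 + [H⁺]²/(K1K2)) = 1 / (1 + 10^+0.80 + 10^-1.54)
   = 1 / (1 + 6.3096 + 0.028840) = 1/7.3384 = 0.1363
[CO3²⁻] = α₂ × DIC = 0.1363 × 2.42 = 0.330 mmol/kg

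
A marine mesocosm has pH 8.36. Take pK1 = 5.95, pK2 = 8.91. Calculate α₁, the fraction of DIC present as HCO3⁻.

α₁ = 0.778

α₁ = 1 / (1 + [H⁺]/K1 + K2/[H⁺]) = 1 / (1 + 10^-2.41 + 10^-0.55)
   = 1 / (1 + 0.0038905 + 0.28184) = 1/1.2857 = 0.7778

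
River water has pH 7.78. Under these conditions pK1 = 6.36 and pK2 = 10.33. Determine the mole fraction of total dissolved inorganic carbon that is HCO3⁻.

α₁ = 0.961

α₁ = 1 / (1 + [H⁺]/K1 + K2/[H⁺]) = 1 / (1 + 10^-1.42 + 10^-2.55)
   = 1 / (1 + 0.038019 + 0.0028184) = 1/1.0408 = 0.9608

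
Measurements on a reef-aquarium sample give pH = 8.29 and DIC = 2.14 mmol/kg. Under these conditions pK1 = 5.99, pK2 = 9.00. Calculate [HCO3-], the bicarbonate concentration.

α₁ = 1 / (1 + [H⁺]/K1 + K2/[H⁺]) = 1 / (1 + 10^-2.30 + 10^-0.71)
   = 1 / (1 + 0.0050119 + 0.19498) = 1/1.2000 = 0.8333
[HCO3⁻] = α₁ × DIC = 0.8333 × 2.14 = 1.78 mmol/kg

[HCO3⁻] = 1.78 mmol/kg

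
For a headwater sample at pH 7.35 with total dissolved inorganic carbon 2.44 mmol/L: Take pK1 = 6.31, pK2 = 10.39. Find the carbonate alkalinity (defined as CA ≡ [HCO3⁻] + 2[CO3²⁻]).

CA = 2.24 mmol/L

CA = [HCO3⁻] + 2[CO3²⁻] = (α₁ + 2α₂)·DIC
At pH 7.35: [H⁺]/K1 = 10^-1.04 = 0.091201, K2/[H⁺] = 10^-3.04 = 0.00091201
α₁ = 1/(1 + 0.091201 + 0.00091201) = 1/1.0921 = 0.9157; α₂ = α₁·K2/[H⁺] = 0.0008351
α₁ + 2α₂ = 0.9173
CA = 0.9173 × 2.44 = 2.24 mmol/L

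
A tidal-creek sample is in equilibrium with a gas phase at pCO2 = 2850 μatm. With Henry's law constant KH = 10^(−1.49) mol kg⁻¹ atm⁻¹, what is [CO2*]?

[CO2*] = 92.2 μmol/kg

KH = 10^(−1.49) = 3.236×10^-2 mol kg⁻¹ atm⁻¹
[CO2*] = KH · pCO2 = 3.236×10^-2 × 2850×10^-6 atm = 9.22×10^-5 mol/kg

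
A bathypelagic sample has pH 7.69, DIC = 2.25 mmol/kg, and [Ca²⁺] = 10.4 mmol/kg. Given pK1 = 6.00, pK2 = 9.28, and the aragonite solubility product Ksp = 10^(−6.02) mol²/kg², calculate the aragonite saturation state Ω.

Ω = 0.602

α₂ = 1 / (1 + [H⁺]/K2 + [H⁺]²/(K1K2)) = 1 / (1 + 10^+1.59 + 10^-0.10)
   = 1 / (1 + 38.905 + 0.79433) = 1/40.699 = 0.02457
[CO3²⁻] = α₂ × DIC = 0.02457 × 2.25 = 0.05528 mmol/kg
Ksp = 10^(−6.02) = 9.550×10^-7
Ω = [Ca²⁺][CO3²⁻]/Ksp = (10.4×10^-3)(5.528×10^-5) / 9.550×10^-7 = 0.602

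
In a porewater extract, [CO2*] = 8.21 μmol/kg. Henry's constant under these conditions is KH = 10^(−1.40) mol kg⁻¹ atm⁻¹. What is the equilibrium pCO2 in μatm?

KH = 10^(−1.40) = 3.981×10^-2 mol kg⁻¹ atm⁻¹
pCO2 = [CO2*]/KH = 8.21×10^-6 / 3.981×10^-2 = 2.06×10^-4 atm = 206 μatm

pCO2 = 206 μatm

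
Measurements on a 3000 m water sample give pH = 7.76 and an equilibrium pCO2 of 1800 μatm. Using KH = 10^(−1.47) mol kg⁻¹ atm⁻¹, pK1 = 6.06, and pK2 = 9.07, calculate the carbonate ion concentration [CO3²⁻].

[CO2*] = KH · pCO2 = 10^(−1.47) × 1800×10^-6 = 6.099×10^-5 mol/kg
α₀ = 1/(1 + K1/[H⁺] + K1K2/[H⁺]²) = 1/(1 + 10^+1.70 + 10^+0.39) = 0.01867
DIC = [CO2*]/α₀ = 6.099×10^-5 / 0.01867 = 3.268 mmol/kg
[CO3²⁻] = α₂·DIC; α₂ = 0.04582, so [CO3²⁻] = 0.04582 × 3.268 = 0.150 mmol/kg

[CO3²⁻] = 0.150 mmol/kg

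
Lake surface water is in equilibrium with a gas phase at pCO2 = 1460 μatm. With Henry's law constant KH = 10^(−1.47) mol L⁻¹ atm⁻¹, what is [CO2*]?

[CO2*] = 49.5 μmol/L

KH = 10^(−1.47) = 3.388×10^-2 mol L⁻¹ atm⁻¹
[CO2*] = KH · pCO2 = 3.388×10^-2 × 1460×10^-6 atm = 4.95×10^-5 mol/L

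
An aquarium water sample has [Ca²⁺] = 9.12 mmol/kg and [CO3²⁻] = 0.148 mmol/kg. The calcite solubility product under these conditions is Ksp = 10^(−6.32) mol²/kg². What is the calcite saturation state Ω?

Ω = 2.82

Ksp = 10^(−6.32) = 4.786×10^-7
Ω = [Ca²⁺][CO3²⁻]/Ksp = (9.12×10^-3)(0.148×10^-3) / 4.786×10^-7 = 2.82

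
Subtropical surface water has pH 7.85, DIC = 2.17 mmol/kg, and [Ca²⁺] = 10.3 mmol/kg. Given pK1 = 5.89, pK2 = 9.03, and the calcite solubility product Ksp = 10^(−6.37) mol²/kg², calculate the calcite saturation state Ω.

Ω = 3.21

α₂ = 1 / (1 + [H⁺]/K2 + [H⁺]²/(K1K2)) = 1 / (1 + 10^+1.18 + 10^-0.78)
   = 1 / (1 + 15.136 + 0.16596) = 1/16.302 = 0.06134
[CO3²⁻] = α₂ × DIC = 0.06134 × 2.17 = 0.1331 mmol/kg
Ksp = 10^(−6.37) = 4.266×10^-7
Ω = [Ca²⁺][CO3²⁻]/Ksp = (10.3×10^-3)(1.331×10^-4) / 4.266×10^-7 = 3.21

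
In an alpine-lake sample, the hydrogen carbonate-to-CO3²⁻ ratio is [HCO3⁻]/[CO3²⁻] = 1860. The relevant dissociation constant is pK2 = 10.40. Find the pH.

pH = 7.13

From K2 = [H⁺][CO3²⁻]/[HCO3⁻]:  pH = pK2 − log₁₀([HCO3⁻]/[CO3²⁻])
log₁₀(1860) = +3.270
pH = 10.40 − (+3.270) = 7.13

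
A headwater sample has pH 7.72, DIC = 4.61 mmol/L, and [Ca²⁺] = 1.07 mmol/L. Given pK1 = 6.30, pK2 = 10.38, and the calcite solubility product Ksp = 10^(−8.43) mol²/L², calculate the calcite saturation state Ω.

α₂ = 1 / (1 + [H⁺]/K2 + [H⁺]²/(K1K2)) = 1 / (1 + 10^+2.66 + 10^+1.24)
   = 1 / (1 + 457.09 + 17.378) = 1/475.47 = 0.002103
[CO3²⁻] = α₂ × DIC = 0.002103 × 4.61 = 0.009696 mmol/L = 9.696 μmol/L
Ksp = 10^(−8.43) = 3.715×10^-9
Ω = [Ca²⁺][CO3²⁻]/Ksp = (1.07×10^-3)(9.696×10^-6) / 3.715×10^-9 = 2.79

Ω = 2.79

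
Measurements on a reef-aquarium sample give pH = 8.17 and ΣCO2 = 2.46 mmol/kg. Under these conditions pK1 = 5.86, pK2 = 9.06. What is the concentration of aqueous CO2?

α₀ = 1 / (1 + K1/[H⁺] + K1K2/[H⁺]²) = 1 / (1 + 10^+2.31 + 10^+1.42)
   = 1 / (1 + 204.17 + 26.303) = 1/231.48 = 0.004320
[CO2*] = α₀ × DIC = 0.004320 × 2.46 = 0.0106 mmol/kg = 10.6 μmol/kg

[CO2*] = 10.6 μmol/kg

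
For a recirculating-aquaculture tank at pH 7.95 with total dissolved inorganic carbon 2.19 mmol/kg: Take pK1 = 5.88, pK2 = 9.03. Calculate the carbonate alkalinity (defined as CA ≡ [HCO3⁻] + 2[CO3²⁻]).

CA = [HCO3⁻] + 2[CO3²⁻] = (α₁ + 2α₂)·DIC
At pH 7.95: [H⁺]/K1 = 10^-2.07 = 0.0085114, K2/[H⁺] = 10^-1.08 = 0.083176
α₁ = 1/(1 + 0.0085114 + 0.083176) = 1/1.0917 = 0.9160; α₂ = α₁·K2/[H⁺] = 0.07619
α₁ + 2α₂ = 1.0684
CA = 1.0684 × 2.19 = 2.34 mmol/kg

CA = 2.34 mmol/kg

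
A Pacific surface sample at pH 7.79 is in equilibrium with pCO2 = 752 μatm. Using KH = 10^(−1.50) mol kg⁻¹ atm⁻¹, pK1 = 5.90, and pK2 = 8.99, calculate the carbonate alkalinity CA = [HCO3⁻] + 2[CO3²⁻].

[CO2*] = KH · pCO2 = 10^(−1.50) × 752×10^-6 = 2.378×10^-5 mol/kg
α₀ = 1/(1 + K1/[H⁺] + K1K2/[H⁺]²) = 1/(1 + 10^+1.89 + 10^+0.69) = 0.01197
DIC = [CO2*]/α₀ = 2.378×10^-5 / 0.01197 = 1.986 mmol/kg
CA = (α₁ + 2α₂)·DIC = (0.9294 + 2×0.05864) × 1.986 = 2.08 mmol/kg

CA = 2.08 mmol/kg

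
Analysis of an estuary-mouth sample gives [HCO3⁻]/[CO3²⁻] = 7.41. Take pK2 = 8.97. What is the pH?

pH = 8.10

From K2 = [H⁺][CO3²⁻]/[HCO3⁻]:  pH = pK2 − log₁₀([HCO3⁻]/[CO3²⁻])
log₁₀(7.41) = +0.870
pH = 8.97 − (+0.870) = 8.10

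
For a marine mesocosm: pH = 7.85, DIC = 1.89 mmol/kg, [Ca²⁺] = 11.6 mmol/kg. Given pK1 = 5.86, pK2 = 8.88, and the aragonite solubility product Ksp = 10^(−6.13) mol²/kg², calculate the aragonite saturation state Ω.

α₂ = 1 / (1 + [H⁺]/K2 + [H⁺]²/(K1K2)) = 1 / (1 + 10^+1.03 + 10^-0.96)
   = 1 / (1 + 10.715 + 0.10965) = 1/11.825 = 0.08457
[CO3²⁻] = α₂ × DIC = 0.08457 × 1.89 = 0.1598 mmol/kg
Ksp = 10^(−6.13) = 7.413×10^-7
Ω = [Ca²⁺][CO3²⁻]/Ksp = (11.6×10^-3)(1.598×10^-4) / 7.413×10^-7 = 2.50

Ω = 2.50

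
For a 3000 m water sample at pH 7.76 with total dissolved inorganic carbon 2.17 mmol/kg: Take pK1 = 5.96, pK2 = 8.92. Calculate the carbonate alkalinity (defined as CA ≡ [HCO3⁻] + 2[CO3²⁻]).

CA = [HCO3⁻] + 2[CO3²⁻] = (α₁ + 2α₂)·DIC
At pH 7.76: [H⁺]/K1 = 10^-1.80 = 0.015849, K2/[H⁺] = 10^-1.16 = 0.069183
α₁ = 1/(1 + 0.015849 + 0.069183) = 1/1.0850 = 0.9216; α₂ = α₁·K2/[H⁺] = 0.06376
α₁ + 2α₂ = 1.0492
CA = 1.0492 × 2.17 = 2.28 mmol/kg

CA = 2.28 mmol/kg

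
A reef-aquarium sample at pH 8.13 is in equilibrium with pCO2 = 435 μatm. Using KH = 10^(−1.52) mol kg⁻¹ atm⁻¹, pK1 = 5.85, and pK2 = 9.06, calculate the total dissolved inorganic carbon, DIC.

DIC = 2.81 mmol/kg

[CO2*] = KH · pCO2 = 10^(−1.52) × 435×10^-6 = 1.314×10^-5 mol/kg
α₀ = 1/(1 + K1/[H⁺] + K1K2/[H⁺]²) = 1/(1 + 10^+2.28 + 10^+1.35) = 0.004674
DIC = [CO2*]/α₀ = 1.314×10^-5 / 0.004674 = 2.81 mmol/kg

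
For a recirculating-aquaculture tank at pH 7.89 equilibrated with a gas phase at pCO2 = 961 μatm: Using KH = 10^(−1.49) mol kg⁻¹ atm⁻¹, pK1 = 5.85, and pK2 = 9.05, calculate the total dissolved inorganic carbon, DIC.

[CO2*] = KH · pCO2 = 10^(−1.49) × 961×10^-6 = 3.110×10^-5 mol/kg
α₀ = 1/(1 + K1/[H⁺] + K1K2/[H⁺]²) = 1/(1 + 10^+2.04 + 10^+0.88) = 0.008458
DIC = [CO2*]/α₀ = 3.110×10^-5 / 0.008458 = 3.68 mmol/kg

DIC = 3.68 mmol/kg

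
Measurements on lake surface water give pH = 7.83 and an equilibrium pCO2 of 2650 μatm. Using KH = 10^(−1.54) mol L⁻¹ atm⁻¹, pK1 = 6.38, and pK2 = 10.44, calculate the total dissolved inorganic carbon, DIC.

DIC = 2.24 mmol/L

[CO2*] = KH · pCO2 = 10^(−1.54) × 2650×10^-6 = 7.643×10^-5 mol/L
α₀ = 1/(1 + K1/[H⁺] + K1K2/[H⁺]²) = 1/(1 + 10^+1.45 + 10^-1.16) = 0.03418
DIC = [CO2*]/α₀ = 7.643×10^-5 / 0.03418 = 2.24 mmol/L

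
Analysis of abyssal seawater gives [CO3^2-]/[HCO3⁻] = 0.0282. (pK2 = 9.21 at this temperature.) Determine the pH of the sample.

From K2 = [H⁺][CO3^2-]/[HCO3⁻]:  pH = pK2 + log₁₀([CO3^2-]/[HCO3⁻])
log₁₀(0.0282) = -1.550
pH = 9.21 + (-1.550) = 7.66

pH = 7.66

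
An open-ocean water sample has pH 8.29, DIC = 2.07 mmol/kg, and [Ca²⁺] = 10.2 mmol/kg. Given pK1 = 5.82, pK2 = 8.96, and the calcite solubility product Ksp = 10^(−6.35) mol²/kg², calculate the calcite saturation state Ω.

α₂ = 1 / (1 + [H⁺]/K2 + [H⁺]²/(K1K2)) = 1 / (1 + 10^+0.67 + 10^-1.80)
   = 1 / (1 + 4.6774 + 0.015849) = 1/5.6932 = 0.1756
[CO3²⁻] = α₂ × DIC = 0.1756 × 2.07 = 0.3636 mmol/kg
Ksp = 10^(−6.35) = 4.467×10^-7
Ω = [Ca²⁺][CO3²⁻]/Ksp = (10.2×10^-3)(3.636×10^-4) / 4.467×10^-7 = 8.30

Ω = 8.30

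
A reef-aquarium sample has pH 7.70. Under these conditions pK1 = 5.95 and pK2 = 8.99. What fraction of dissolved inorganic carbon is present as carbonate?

α₂ = 1 / (1 + [H⁺]/K2 + [H⁺]²/(K1K2)) = 1 / (1 + 10^+1.29 + 10^-0.46)
   = 1 / (1 + 19.498 + 0.34674) = 1/20.845 = 0.04797

α₂ = 0.0480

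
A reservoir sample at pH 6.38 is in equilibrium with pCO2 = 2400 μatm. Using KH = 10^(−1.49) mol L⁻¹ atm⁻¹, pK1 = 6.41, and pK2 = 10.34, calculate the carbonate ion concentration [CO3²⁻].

[CO2*] = KH · pCO2 = 10^(−1.49) × 2400×10^-6 = 7.766×10^-5 mol/L
α₀ = 1/(1 + K1/[H⁺] + K1K2/[H⁺]²) = 1/(1 + 10^-0.03 + 10^-3.99) = 0.5172
DIC = [CO2*]/α₀ = 7.766×10^-5 / 0.5172 = 0.1501 mmol/L
[CO3²⁻] = α₂·DIC; α₂ = 5.293×10^-5, so [CO3²⁻] = 5.293×10^-5 × 0.1501 = 7.95×10^-6 mmol/L = 0.00795 μmol/L

[CO3²⁻] = 0.00795 μmol/L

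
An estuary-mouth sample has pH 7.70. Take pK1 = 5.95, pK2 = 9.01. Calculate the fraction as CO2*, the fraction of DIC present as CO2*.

α₀ = 1 / (1 + K1/[H⁺] + K1K2/[H⁺]²) = 1 / (1 + 10^+1.75 + 10^+0.44)
   = 1 / (1 + 56.234 + 2.7542) = 1/59.988 = 0.01667

α₀ = 0.0167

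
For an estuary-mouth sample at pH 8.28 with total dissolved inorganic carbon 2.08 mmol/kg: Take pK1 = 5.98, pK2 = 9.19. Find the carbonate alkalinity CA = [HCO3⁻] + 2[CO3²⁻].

CA = 2.30 mmol/kg

CA = [HCO3⁻] + 2[CO3²⁻] = (α₁ + 2α₂)·DIC
At pH 8.28: [H⁺]/K1 = 10^-2.30 = 0.0050119, K2/[H⁺] = 10^-0.91 = 0.12303
α₁ = 1/(1 + 0.0050119 + 0.12303) = 1/1.1280 = 0.8865; α₂ = α₁·K2/[H⁺] = 0.1091
α₁ + 2α₂ = 1.1046
CA = 1.1046 × 2.08 = 2.30 mmol/kg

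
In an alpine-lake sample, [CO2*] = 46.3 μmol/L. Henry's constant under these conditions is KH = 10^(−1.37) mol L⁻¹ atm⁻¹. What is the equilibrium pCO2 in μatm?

pCO2 = 1090 μatm

KH = 10^(−1.37) = 4.266×10^-2 mol L⁻¹ atm⁻¹
pCO2 = [CO2*]/KH = 46.3×10^-6 / 4.266×10^-2 = 1.09×10^-3 atm = 1090 μatm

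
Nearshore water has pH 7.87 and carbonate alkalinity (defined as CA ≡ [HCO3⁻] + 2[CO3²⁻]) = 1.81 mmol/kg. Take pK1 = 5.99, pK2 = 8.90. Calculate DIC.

CA = [HCO3⁻] + 2[CO3²⁻] = (α₁ + 2α₂)·DIC
At pH 7.87: [H⁺]/K1 = 10^-1.88 = 0.013183, K2/[H⁺] = 10^-1.03 = 0.093325
α₁ = 1/(1 + 0.013183 + 0.093325) = 1/1.1065 = 0.9037; α₂ = α₁·K2/[H⁺] = 0.08434
α₁ + 2α₂ = 1.0724
DIC = CA / (α₁ + 2α₂) = 1.81 / 1.0724 = 1.69 mmol/kg

DIC = 1.69 mmol/kg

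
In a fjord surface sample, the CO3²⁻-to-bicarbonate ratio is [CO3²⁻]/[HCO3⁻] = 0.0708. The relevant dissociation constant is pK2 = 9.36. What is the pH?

From K2 = [H⁺][CO3²⁻]/[HCO3⁻]:  pH = pK2 + log₁₀([CO3²⁻]/[HCO3⁻])
log₁₀(0.0708) = -1.150
pH = 9.36 + (-1.150) = 8.21

pH = 8.21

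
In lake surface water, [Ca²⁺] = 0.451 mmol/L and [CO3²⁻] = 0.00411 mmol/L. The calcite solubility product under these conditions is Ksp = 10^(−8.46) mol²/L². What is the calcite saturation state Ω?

Ksp = 10^(−8.46) = 3.467×10^-9
Ω = [Ca²⁺][CO3²⁻]/Ksp = (0.451×10^-3)(0.00411×10^-3) / 3.467×10^-9 = 0.535

Ω = 0.535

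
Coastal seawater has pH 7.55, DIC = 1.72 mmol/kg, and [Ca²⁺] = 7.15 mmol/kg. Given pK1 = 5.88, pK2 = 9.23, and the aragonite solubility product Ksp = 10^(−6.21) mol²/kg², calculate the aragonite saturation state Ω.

Ω = 0.400

α₂ = 1 / (1 + [H⁺]/K2 + [H⁺]²/(K1K2)) = 1 / (1 + 10^+1.68 + 10^+0.01)
   = 1 / (1 + 47.863 + 1.0233) = 1/49.886 = 0.02005
[CO3²⁻] = α₂ × DIC = 0.02005 × 1.72 = 0.03448 mmol/kg
Ksp = 10^(−6.21) = 6.166×10^-7
Ω = [Ca²⁺][CO3²⁻]/Ksp = (7.15×10^-3)(3.448×10^-5) / 6.166×10^-7 = 0.400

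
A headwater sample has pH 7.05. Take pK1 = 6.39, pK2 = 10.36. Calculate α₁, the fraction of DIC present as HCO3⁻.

α₁ = 1 / (1 + [H⁺]/K1 + K2/[H⁺]) = 1 / (1 + 10^-0.66 + 10^-3.31)
   = 1 / (1 + 0.21878 + 0.00048978) = 1/1.2193 = 0.8202

α₁ = 0.820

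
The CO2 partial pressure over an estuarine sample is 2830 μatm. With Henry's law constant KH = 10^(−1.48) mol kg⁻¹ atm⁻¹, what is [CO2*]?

KH = 10^(−1.48) = 3.311×10^-2 mol kg⁻¹ atm⁻¹
[CO2*] = KH · pCO2 = 3.311×10^-2 × 2830×10^-6 atm = 9.37×10^-5 mol/kg

[CO2*] = 93.7 μmol/kg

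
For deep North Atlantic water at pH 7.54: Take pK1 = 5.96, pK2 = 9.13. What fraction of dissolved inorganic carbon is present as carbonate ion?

α₂ = 1 / (1 + [H⁺]/K2 + [H⁺]²/(K1K2)) = 1 / (1 + 10^+1.59 + 10^+0.01)
   = 1 / (1 + 38.905 + 1.0233) = 1/40.928 = 0.02443

α₂ = 0.0244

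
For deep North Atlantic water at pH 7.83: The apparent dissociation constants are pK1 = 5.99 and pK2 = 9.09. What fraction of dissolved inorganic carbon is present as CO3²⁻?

α₂ = 1 / (1 + [H⁺]/K2 + [H⁺]²/(K1K2)) = 1 / (1 + 10^+1.26 + 10^-0.58)
   = 1 / (1 + 18.197 + 0.26303) = 1/19.460 = 0.05139

α₂ = 0.0514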